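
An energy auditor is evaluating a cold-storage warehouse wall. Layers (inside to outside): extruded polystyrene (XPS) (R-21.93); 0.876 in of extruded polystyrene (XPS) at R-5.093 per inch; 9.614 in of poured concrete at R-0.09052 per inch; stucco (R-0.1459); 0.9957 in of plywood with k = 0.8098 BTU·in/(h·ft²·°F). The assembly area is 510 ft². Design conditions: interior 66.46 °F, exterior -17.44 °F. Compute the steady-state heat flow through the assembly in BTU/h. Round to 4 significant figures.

1494 BTU/h

0.876 × 5.093 = 4.4615
9.614 × 0.09052 = 0.87026
0.9957/0.8098 = 1.2296
R_total = 21.93 + 4.4615 + 0.87026 + 0.1459 + 1.2296 = 28.637 ft²·°F·h/BTU
Q = A·ΔT/R = 510 × (66.46 − (-17.44)) / 28.637 = 1494.2 BTU/h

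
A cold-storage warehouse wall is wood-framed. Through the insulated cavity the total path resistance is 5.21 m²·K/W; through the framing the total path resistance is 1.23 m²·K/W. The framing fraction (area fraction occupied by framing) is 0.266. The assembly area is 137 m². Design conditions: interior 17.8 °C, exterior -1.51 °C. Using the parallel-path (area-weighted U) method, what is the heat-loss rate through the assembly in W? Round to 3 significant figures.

U_eff = 0.734/5.21 + 0.266/1.23 = 0.1409 + 0.2163 = 0.3571
R_eff = 1/U_eff = 2.8 m²·K/W
Q = 137 × (17.8 − (-1.51)) / 2.8 = 944.8 W

945 W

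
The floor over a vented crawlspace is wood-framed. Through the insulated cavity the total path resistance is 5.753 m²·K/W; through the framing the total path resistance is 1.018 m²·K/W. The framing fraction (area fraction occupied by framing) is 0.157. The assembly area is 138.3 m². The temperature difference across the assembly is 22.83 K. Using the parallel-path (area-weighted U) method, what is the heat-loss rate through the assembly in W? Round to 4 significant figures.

949.6 W

U_eff = 0.843/5.753 + 0.157/1.018 = 0.14653 + 0.15422 = 0.30076
R_eff = 1/U_eff = 3.325 m²·K/W
Q = 138.3 × 22.83 / 3.325 = 949.6 W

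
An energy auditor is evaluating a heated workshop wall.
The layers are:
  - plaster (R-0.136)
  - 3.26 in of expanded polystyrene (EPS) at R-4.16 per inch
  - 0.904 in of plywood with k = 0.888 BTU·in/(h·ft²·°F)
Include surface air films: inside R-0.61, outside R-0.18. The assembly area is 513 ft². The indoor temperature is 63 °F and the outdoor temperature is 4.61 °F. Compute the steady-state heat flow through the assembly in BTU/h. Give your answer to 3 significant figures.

3.26 × 4.16 = 13.56
0.904/0.888 = 1.018
R_total = 0.61 + 0.136 + 13.56 + 1.018 + 0.18 = 15.51 ft²·°F·h/BTU
Q = A·ΔT/R = 513 × (63 − 4.61) / 15.51 = 1932 BTU/h

1930 BTU/h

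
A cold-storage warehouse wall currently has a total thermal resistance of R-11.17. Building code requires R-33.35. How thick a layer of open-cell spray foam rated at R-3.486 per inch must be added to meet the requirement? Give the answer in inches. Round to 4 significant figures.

6.363 in

ΔR = 33.35 − 11.17 = 22.18 ft²·°F·h/BTU
L = ΔR / (R/in) = 22.18/3.486 = 6.3626 in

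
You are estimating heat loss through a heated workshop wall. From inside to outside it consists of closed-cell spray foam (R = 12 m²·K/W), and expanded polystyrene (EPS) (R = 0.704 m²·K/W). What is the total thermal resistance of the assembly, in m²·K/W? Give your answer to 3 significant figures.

12.7 m²·K/W

R_total = 12 + 0.704 = 12.7 m²·K/W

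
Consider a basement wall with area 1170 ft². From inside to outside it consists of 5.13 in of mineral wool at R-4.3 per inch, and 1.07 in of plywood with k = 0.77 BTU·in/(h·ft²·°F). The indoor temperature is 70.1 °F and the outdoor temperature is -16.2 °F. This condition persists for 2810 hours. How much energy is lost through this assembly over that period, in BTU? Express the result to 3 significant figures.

12100000 BTU

5.13 × 4.3 = 22.06
1.07/0.77 = 1.39
R_total = 22.06 + 1.39 = 23.45 ft²·°F·h/BTU
Q = 1170 × (70.1 − (-16.2)) / 23.45 = 4306 BTU/h
E = 4306 × 2810 = 12100000 BTU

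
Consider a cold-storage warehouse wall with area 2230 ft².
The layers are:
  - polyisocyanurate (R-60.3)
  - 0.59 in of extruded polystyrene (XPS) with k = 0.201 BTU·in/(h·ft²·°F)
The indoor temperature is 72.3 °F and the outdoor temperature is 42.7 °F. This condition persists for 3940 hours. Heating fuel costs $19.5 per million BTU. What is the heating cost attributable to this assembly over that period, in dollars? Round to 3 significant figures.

80.2 dollars

0.59/0.201 = 2.935
R_total = 60.3 + 2.935 = 63.24 ft²·°F·h/BTU
Q = 2230 × (72.3 − 42.7) / 63.24 = 1044 BTU/h
E = 1044 × 3940 = 4113000 BTU
Cost = 4113000/10⁶ × 19.5 = $80.2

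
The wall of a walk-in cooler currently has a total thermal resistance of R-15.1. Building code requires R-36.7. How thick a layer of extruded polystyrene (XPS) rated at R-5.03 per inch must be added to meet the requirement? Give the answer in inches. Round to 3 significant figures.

4.29 in

ΔR = 36.7 − 15.1 = 21.6 ft²·°F·h/BTU
L = ΔR / (R/in) = 21.6/5.03 = 4.294 in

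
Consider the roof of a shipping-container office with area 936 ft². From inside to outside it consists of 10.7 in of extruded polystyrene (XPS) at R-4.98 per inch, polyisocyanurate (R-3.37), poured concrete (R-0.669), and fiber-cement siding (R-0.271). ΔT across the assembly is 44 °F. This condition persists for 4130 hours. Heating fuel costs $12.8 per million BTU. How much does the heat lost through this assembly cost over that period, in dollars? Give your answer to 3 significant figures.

10.7 × 4.98 = 53.29
R_total = 53.29 + 3.37 + 0.669 + 0.271 = 57.6 ft²·°F·h/BTU
Q = 936 × 44 / 57.6 = 715 BTU/h
E = 715 × 4130 = 2953000 BTU
Cost = 2953000/10⁶ × 12.8 = $37.8

37.8 dollars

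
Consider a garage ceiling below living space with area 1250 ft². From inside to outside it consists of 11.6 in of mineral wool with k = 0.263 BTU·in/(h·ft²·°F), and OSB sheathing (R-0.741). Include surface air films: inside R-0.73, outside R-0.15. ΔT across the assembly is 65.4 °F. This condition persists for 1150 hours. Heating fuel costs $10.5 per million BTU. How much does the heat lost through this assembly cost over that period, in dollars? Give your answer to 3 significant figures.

21.6 dollars

11.6/0.263 = 44.11
R_total = 0.73 + 44.11 + 0.741 + 0.15 = 45.73 ft²·°F·h/BTU
Q = 1250 × 65.4 / 45.73 = 1788 BTU/h
E = 1788 × 1150 = 2056000 BTU
Cost = 2056000/10⁶ × 10.5 = $21.59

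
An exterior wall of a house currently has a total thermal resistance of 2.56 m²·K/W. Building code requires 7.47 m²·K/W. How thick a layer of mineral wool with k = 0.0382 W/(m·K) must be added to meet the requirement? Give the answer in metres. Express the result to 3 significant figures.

ΔR = 7.47 − 2.56 = 4.91 m²·K/W
L = ΔR × k = 4.91 × 0.0382 = 0.1876 m

0.188 m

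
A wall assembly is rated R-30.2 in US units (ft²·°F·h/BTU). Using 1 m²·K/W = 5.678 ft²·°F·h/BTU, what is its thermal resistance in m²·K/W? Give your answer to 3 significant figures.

R_SI = 30.2/5.678 = 5.319

5.32 m²·K/W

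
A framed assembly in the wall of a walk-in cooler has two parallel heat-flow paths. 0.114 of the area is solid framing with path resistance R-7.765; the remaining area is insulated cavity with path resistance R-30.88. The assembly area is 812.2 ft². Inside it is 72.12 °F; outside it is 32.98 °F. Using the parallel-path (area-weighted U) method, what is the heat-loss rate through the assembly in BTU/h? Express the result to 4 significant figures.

1379 BTU/h

U_eff = 0.886/30.88 + 0.114/7.765 = 0.028692 + 0.014681 = 0.043373
R_eff = 1/U_eff = 23.056 ft²·°F·h/BTU
Q = 812.2 × (72.12 − 32.98) / 23.056 = 1378.8 BTU/h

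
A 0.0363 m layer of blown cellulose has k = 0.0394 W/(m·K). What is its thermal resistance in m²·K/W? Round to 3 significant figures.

R = L/k = 0.0363/0.0394 = 0.9213 m²·K/W

0.921 m²·K/W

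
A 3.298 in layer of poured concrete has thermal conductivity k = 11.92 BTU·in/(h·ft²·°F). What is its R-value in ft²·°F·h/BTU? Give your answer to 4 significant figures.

0.2767 ft²·°F·h/BTU

R = L/k = 3.298/11.92 = 0.27668 ft²·°F·h/BTU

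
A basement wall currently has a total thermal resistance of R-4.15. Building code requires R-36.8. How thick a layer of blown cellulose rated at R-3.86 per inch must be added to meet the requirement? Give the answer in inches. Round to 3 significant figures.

ΔR = 36.8 − 4.15 = 32.65 ft²·°F·h/BTU
L = ΔR / (R/in) = 32.65/3.86 = 8.459 in

8.46 in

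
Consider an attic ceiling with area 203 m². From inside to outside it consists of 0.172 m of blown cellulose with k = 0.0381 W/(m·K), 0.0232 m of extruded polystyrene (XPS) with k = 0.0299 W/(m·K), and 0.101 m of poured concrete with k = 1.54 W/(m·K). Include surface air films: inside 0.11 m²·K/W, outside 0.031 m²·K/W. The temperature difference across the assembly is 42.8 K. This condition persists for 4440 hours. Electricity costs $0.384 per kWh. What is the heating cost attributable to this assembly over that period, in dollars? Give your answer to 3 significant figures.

2690 dollars

0.172/0.0381 = 4.514
0.0232/0.0299 = 0.7759
0.101/1.54 = 0.06558
R_total = 0.11 + 4.514 + 0.7759 + 0.06558 + 0.031 = 5.497 m²·K/W
Q = 203 × 42.8 / 5.497 = 1581 W
E = 1581 W × 4440 h / 1000 = 7018 kWh
Cost = 7018 × 0.384 = $2695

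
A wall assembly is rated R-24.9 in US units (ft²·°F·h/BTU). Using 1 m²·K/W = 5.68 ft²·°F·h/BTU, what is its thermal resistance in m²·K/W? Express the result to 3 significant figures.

4.38 m²·K/W

R_SI = 24.9/5.68 = 4.384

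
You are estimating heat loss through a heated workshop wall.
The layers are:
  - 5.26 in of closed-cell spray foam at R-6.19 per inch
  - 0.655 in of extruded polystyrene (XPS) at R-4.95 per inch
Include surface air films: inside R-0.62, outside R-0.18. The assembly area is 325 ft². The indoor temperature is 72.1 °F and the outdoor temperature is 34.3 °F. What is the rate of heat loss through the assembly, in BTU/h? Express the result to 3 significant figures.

5.26 × 6.19 = 32.56
0.655 × 4.95 = 3.242
R_total = 0.62 + 32.56 + 3.242 + 0.18 = 36.6 ft²·°F·h/BTU
Q = A·ΔT/R = 325 × (72.1 − 34.3) / 36.6 = 335.6 BTU/h

336 BTU/h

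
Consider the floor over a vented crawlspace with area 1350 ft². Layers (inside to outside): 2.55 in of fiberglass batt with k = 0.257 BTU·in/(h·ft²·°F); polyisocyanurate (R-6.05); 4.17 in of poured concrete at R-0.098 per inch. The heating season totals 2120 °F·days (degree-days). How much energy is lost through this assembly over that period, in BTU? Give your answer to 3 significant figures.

4190000 BTU

2.55/0.257 = 9.922
4.17 × 0.098 = 0.4087
R_total = 9.922 + 6.05 + 0.4087 = 16.38 ft²·°F·h/BTU
E = A × HDD × 24 / R = 1350 × 2120 × 24 / 16.38 = 4193000 BTU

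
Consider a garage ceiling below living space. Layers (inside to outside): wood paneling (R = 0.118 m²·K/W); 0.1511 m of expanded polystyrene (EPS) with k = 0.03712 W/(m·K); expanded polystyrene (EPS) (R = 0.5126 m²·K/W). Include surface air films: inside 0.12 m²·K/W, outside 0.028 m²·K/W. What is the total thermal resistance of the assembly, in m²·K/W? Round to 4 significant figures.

0.1511/0.03712 = 4.0706
R_total = 0.12 + 0.118 + 4.0706 + 0.5126 + 0.028 = 4.8492 m²·K/W

4.849 m²·K/W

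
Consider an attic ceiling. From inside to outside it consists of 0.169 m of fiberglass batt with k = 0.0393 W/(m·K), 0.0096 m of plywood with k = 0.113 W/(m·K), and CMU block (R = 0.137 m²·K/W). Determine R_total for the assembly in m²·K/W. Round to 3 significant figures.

4.52 m²·K/W

0.169/0.0393 = 4.3
0.0096/0.113 = 0.08496
R_total = 4.3 + 0.08496 + 0.137 = 4.522 m²·K/W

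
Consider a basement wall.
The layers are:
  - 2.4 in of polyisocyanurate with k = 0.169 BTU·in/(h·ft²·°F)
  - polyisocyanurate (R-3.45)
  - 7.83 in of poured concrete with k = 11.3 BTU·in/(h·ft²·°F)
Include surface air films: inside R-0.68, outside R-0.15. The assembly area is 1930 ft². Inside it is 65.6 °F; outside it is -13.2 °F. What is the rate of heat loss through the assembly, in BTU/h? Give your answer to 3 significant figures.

2.4/0.169 = 14.2
7.83/11.3 = 0.6929
R_total = 0.68 + 14.2 + 3.45 + 0.6929 + 0.15 = 19.17 ft²·°F·h/BTU
Q = A·ΔT/R = 1930 × (65.6 − (-13.2)) / 19.17 = 7932 BTU/h

7930 BTU/h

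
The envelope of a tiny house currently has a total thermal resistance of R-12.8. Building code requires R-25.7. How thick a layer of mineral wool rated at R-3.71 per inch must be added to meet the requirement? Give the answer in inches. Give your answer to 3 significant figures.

3.48 in

ΔR = 25.7 − 12.8 = 12.9 ft²·°F·h/BTU
L = ΔR / (R/in) = 12.9/3.71 = 3.477 in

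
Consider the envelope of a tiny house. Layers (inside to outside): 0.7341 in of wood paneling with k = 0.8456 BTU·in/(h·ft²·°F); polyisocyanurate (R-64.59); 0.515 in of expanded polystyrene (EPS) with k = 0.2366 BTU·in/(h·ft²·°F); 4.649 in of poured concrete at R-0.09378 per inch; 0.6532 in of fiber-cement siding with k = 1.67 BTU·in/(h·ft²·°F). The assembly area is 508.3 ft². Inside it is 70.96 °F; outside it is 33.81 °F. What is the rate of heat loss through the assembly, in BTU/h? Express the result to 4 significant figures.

275.8 BTU/h

0.7341/0.8456 = 0.86814
0.515/0.2366 = 2.1767
4.649 × 0.09378 = 0.43598
0.6532/1.67 = 0.39114
R_total = 0.86814 + 64.59 + 2.1767 + 0.43598 + 0.39114 = 68.462 ft²·°F·h/BTU
Q = A·ΔT/R = 508.3 × (70.96 − 33.81) / 68.462 = 275.82 BTU/h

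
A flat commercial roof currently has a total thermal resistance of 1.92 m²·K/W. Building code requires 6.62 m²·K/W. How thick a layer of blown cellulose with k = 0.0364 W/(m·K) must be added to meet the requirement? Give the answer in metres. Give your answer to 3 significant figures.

0.171 m

ΔR = 6.62 − 1.92 = 4.7 m²·K/W
L = ΔR × k = 4.7 × 0.0364 = 0.1711 m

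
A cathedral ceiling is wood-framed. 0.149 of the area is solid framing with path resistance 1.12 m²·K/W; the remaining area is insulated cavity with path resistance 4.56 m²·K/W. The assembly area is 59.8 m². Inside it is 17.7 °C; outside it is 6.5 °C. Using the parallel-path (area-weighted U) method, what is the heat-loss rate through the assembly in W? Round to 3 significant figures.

U_eff = 0.851/4.56 + 0.149/1.12 = 0.1866 + 0.133 = 0.3197
R_eff = 1/U_eff = 3.128 m²·K/W
Q = 59.8 × (17.7 − 6.5) / 3.128 = 214.1 W

214 W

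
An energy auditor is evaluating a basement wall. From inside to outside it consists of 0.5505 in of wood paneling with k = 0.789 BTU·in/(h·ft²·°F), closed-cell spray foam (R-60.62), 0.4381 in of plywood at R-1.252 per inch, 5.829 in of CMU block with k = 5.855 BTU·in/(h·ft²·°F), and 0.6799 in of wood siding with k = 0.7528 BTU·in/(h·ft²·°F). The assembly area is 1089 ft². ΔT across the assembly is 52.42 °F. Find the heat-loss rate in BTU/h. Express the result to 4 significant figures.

895.2 BTU/h

0.5505/0.789 = 0.69772
0.4381 × 1.252 = 0.5485
5.829/5.855 = 0.99556
0.6799/0.7528 = 0.90316
R_total = 0.69772 + 60.62 + 0.5485 + 0.99556 + 0.90316 = 63.765 ft²·°F·h/BTU
Q = A·ΔT/R = 1089 × 52.42 / 63.765 = 895.25 BTU/h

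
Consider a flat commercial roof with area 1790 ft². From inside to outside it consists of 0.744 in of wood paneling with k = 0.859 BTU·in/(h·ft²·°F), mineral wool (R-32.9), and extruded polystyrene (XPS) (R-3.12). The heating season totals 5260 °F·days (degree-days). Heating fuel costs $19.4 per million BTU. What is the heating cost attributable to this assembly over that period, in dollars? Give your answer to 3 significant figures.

119 dollars

0.744/0.859 = 0.8661
R_total = 0.8661 + 32.9 + 3.12 = 36.89 ft²·°F·h/BTU
E = A × HDD × 24 / R = 1790 × 5260 × 24 / 36.89 = 6126000 BTU
Cost = 6126000/10⁶ × 19.4 = $118.8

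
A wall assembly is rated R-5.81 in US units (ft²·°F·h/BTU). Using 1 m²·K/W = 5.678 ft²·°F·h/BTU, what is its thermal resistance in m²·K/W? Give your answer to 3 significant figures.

R_SI = 5.81/5.678 = 1.023

1.02 m²·K/W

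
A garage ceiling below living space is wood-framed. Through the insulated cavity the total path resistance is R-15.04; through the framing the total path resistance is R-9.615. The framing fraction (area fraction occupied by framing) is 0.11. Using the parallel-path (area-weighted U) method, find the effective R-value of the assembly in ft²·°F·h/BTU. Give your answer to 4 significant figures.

14.16 ft²·°F·h/BTU

U_eff = 0.89/15.04 + 0.11/9.615 = 0.059176 + 0.01144 = 0.070616
R_eff = 1/U_eff = 14.161 ft²·°F·h/BTU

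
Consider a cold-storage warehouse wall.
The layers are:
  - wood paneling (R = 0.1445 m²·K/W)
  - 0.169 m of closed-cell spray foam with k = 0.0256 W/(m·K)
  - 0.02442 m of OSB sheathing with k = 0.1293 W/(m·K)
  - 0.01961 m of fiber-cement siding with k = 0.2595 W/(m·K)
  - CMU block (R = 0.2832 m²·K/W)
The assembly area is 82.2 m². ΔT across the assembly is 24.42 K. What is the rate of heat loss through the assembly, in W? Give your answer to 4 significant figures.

275.2 W

0.169/0.0256 = 6.6016
0.02442/0.1293 = 0.18886
0.01961/0.2595 = 0.075568
R_total = 0.1445 + 6.6016 + 0.18886 + 0.075568 + 0.2832 = 7.2937 m²·K/W
Q = A·ΔT/R = 82.2 × 24.42 / 7.2937 = 275.21 W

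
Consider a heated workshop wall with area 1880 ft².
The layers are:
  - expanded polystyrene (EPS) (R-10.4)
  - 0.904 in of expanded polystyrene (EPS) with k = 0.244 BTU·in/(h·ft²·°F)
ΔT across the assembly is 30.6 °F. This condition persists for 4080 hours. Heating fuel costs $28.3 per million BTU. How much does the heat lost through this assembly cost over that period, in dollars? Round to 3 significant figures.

471 dollars

0.904/0.244 = 3.705
R_total = 10.4 + 3.705 = 14.1 ft²·°F·h/BTU
Q = 1880 × 30.6 / 14.1 = 4079 BTU/h
E = 4079 × 4080 = 16640000 BTU
Cost = 16640000/10⁶ × 28.3 = $470.9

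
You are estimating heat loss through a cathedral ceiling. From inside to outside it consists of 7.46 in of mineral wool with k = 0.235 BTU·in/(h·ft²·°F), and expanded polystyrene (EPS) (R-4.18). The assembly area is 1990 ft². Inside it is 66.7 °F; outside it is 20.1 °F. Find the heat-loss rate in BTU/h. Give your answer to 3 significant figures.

7.46/0.235 = 31.74
R_total = 31.74 + 4.18 = 35.92 ft²·°F·h/BTU
Q = A·ΔT/R = 1990 × (66.7 − 20.1) / 35.92 = 2581 BTU/h

2580 BTU/h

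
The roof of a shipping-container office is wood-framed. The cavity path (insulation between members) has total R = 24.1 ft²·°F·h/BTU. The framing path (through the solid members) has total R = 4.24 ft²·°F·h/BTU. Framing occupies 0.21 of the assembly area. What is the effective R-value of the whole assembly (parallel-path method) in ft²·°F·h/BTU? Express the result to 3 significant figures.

12.1 ft²·°F·h/BTU

U_eff = 0.79/24.1 + 0.21/4.24 = 0.03278 + 0.04953 = 0.08231
R_eff = 1/U_eff = 12.15 ft²·°F·h/BTU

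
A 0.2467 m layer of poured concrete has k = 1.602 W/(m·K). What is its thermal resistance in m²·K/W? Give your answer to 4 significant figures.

0.1540 m²·K/W

R = L/k = 0.2467/1.602 = 0.154 m²·K/W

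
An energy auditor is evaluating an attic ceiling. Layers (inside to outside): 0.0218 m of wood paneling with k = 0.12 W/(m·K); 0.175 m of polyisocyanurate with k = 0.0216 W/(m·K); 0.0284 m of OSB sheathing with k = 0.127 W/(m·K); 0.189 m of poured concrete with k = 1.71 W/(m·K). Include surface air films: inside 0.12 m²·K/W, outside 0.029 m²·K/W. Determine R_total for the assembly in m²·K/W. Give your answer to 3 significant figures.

0.0218/0.12 = 0.1817
0.175/0.0216 = 8.102
0.0284/0.127 = 0.2236
0.189/1.71 = 0.1105
R_total = 0.12 + 0.1817 + 8.102 + 0.2236 + 0.1105 + 0.029 = 8.767 m²·K/W

8.77 m²·K/W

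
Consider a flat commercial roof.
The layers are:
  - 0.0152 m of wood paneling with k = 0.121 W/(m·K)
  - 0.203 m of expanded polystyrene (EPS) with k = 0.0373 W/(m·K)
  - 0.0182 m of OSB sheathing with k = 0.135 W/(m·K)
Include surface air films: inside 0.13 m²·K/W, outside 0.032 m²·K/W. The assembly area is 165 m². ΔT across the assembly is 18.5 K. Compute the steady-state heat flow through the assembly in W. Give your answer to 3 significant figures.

520 W

0.0152/0.121 = 0.1256
0.203/0.0373 = 5.442
0.0182/0.135 = 0.1348
R_total = 0.13 + 0.1256 + 5.442 + 0.1348 + 0.032 = 5.865 m²·K/W
Q = A·ΔT/R = 165 × 18.5 / 5.865 = 520.5 W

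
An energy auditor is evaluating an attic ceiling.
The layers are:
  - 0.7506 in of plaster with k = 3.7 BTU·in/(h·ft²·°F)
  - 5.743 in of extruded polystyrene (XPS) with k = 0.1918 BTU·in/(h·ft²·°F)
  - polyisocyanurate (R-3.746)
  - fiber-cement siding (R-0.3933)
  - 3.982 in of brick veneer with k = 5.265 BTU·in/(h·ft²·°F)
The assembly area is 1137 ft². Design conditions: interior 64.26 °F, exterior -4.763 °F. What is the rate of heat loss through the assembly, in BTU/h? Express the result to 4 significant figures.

2240 BTU/h

0.7506/3.7 = 0.20286
5.743/0.1918 = 29.943
3.982/5.265 = 0.75632
R_total = 0.20286 + 29.943 + 3.746 + 0.3933 + 0.75632 = 35.041 ft²·°F·h/BTU
Q = A·ΔT/R = 1137 × (64.26 − (-4.763)) / 35.041 = 2239.6 BTU/h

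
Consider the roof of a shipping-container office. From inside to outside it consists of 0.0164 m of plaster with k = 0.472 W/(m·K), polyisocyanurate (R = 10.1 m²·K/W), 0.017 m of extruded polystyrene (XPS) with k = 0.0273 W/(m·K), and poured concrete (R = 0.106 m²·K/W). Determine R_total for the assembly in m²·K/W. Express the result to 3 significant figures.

0.0164/0.472 = 0.03475
0.017/0.0273 = 0.6227
R_total = 0.03475 + 10.1 + 0.6227 + 0.106 = 10.86 m²·K/W

10.9 m²·K/W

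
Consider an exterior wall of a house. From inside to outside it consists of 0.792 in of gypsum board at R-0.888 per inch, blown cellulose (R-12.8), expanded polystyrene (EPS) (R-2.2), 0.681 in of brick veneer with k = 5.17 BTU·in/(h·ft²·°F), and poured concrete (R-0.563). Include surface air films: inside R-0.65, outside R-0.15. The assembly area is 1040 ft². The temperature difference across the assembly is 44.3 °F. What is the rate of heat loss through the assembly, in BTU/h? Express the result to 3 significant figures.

0.792 × 0.888 = 0.7033
0.681/5.17 = 0.1317
R_total = 0.65 + 0.7033 + 12.8 + 2.2 + 0.1317 + 0.563 + 0.15 = 17.2 ft²·°F·h/BTU
Q = A·ΔT/R = 1040 × 44.3 / 17.2 = 2679 BTU/h

2680 BTU/h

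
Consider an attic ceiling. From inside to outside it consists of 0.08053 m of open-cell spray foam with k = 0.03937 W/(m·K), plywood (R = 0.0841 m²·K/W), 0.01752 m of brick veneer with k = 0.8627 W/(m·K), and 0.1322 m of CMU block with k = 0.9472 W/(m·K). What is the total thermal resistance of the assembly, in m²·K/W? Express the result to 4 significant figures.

0.08053/0.03937 = 2.0455
0.01752/0.8627 = 0.020308
0.1322/0.9472 = 0.13957
R_total = 2.0455 + 0.0841 + 0.020308 + 0.13957 = 2.2894 m²·K/W

2.289 m²·K/W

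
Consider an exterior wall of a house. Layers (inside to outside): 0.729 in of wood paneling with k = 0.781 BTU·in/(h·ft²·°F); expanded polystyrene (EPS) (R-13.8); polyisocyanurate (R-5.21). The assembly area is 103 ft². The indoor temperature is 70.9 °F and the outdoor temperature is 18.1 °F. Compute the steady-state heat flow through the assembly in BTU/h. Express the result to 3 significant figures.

273 BTU/h

0.729/0.781 = 0.9334
R_total = 0.9334 + 13.8 + 5.21 = 19.94 ft²·°F·h/BTU
Q = A·ΔT/R = 103 × (70.9 − 18.1) / 19.94 = 272.7 BTU/h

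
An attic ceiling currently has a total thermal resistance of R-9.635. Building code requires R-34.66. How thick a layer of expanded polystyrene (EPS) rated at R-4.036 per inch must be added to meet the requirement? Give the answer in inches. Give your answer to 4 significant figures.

ΔR = 34.66 − 9.635 = 25.025 ft²·°F·h/BTU
L = ΔR / (R/in) = 25.025/4.036 = 6.2004 in

6.200 in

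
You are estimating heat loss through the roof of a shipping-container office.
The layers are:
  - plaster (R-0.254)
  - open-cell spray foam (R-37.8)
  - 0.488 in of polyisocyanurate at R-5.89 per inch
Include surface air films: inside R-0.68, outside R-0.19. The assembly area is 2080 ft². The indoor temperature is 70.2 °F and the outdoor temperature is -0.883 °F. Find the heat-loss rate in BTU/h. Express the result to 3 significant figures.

0.488 × 5.89 = 2.874
R_total = 0.68 + 0.254 + 37.8 + 2.874 + 0.19 = 41.8 ft²·°F·h/BTU
Q = A·ΔT/R = 2080 × (70.2 − (-0.883)) / 41.8 = 3537 BTU/h

3540 BTU/h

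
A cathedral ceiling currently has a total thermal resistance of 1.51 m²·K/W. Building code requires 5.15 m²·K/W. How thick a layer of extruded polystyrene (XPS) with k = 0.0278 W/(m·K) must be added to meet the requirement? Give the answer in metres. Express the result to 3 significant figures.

0.101 m

ΔR = 5.15 − 1.51 = 3.64 m²·K/W
L = ΔR × k = 3.64 × 0.0278 = 0.1012 m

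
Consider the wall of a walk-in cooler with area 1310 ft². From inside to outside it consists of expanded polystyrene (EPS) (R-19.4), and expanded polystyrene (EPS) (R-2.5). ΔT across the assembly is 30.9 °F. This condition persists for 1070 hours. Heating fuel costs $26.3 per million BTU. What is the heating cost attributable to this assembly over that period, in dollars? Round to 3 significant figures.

R_total = 19.4 + 2.5 = 21.9 ft²·°F·h/BTU
Q = 1310 × 30.9 / 21.9 = 1848 BTU/h
E = 1848 × 1070 = 1978000 BTU
Cost = 1978000/10⁶ × 26.3 = $52.01

52.0 dollars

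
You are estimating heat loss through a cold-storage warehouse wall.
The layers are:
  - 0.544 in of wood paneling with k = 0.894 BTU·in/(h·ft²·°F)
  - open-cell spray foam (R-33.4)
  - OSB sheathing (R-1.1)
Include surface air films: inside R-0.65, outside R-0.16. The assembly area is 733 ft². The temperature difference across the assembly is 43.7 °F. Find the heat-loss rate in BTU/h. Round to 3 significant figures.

0.544/0.894 = 0.6085
R_total = 0.65 + 0.6085 + 33.4 + 1.1 + 0.16 = 35.92 ft²·°F·h/BTU
Q = A·ΔT/R = 733 × 43.7 / 35.92 = 891.8 BTU/h

892 BTU/h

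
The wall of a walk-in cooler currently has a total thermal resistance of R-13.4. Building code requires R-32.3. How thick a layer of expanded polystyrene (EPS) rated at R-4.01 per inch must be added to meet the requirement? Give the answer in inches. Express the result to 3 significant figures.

4.71 in

ΔR = 32.3 − 13.4 = 18.9 ft²·°F·h/BTU
L = ΔR / (R/in) = 18.9/4.01 = 4.713 in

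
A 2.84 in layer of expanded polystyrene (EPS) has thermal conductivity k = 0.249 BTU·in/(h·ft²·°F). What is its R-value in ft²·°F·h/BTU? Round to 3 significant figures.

R = L/k = 2.84/0.249 = 11.41 ft²·°F·h/BTU

11.4 ft²·°F·h/BTU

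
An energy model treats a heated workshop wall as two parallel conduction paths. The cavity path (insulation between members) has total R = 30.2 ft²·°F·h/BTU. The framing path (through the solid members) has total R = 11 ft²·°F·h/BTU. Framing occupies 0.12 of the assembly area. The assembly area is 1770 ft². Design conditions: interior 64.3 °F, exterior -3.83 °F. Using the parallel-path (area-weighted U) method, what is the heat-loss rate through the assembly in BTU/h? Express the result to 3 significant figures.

4830 BTU/h

U_eff = 0.88/30.2 + 0.12/11 = 0.02914 + 0.01091 = 0.04005
R_eff = 1/U_eff = 24.97 ft²·°F·h/BTU
Q = 1770 × (64.3 − (-3.83)) / 24.97 = 4829 BTU/h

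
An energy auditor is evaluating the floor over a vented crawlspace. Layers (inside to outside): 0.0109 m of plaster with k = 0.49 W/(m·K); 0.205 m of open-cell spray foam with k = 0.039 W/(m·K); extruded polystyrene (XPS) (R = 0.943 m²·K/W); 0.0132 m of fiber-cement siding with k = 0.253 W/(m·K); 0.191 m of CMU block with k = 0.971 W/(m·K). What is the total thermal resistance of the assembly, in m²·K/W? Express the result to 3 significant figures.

0.0109/0.49 = 0.02224
0.205/0.039 = 5.256
0.0132/0.253 = 0.05217
0.191/0.971 = 0.1967
R_total = 0.02224 + 5.256 + 0.943 + 0.05217 + 0.1967 = 6.471 m²·K/W

6.47 m²·K/W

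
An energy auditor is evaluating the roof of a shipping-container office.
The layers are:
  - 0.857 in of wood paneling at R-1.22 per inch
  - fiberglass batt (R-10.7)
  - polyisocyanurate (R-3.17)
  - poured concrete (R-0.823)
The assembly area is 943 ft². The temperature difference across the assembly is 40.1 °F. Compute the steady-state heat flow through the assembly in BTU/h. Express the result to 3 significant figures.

2400 BTU/h

0.857 × 1.22 = 1.046
R_total = 1.046 + 10.7 + 3.17 + 0.823 = 15.74 ft²·°F·h/BTU
Q = A·ΔT/R = 943 × 40.1 / 15.74 = 2403 BTU/h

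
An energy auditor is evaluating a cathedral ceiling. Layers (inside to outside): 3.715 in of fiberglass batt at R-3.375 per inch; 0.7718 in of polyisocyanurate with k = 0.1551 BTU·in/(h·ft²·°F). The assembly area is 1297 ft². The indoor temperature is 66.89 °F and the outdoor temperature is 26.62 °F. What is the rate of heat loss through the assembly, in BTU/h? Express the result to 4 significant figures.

2982 BTU/h

3.715 × 3.375 = 12.538
0.7718/0.1551 = 4.9761
R_total = 12.538 + 4.9761 = 17.514 ft²·°F·h/BTU
Q = A·ΔT/R = 1297 × (66.89 − 26.62) / 17.514 = 2982.2 BTU/h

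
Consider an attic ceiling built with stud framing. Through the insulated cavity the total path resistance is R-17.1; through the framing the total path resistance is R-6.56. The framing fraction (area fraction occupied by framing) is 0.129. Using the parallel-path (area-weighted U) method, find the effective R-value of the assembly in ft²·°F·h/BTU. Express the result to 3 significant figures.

U_eff = 0.871/17.1 + 0.129/6.56 = 0.05094 + 0.01966 = 0.0706
R_eff = 1/U_eff = 14.16 ft²·°F·h/BTU

14.2 ft²·°F·h/BTU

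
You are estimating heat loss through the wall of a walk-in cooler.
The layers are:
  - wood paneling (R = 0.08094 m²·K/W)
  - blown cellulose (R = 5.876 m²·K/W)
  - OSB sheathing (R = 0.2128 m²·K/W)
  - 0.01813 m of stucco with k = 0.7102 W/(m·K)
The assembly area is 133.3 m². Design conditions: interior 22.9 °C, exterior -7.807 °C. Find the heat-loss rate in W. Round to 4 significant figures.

0.01813/0.7102 = 0.025528
R_total = 0.08094 + 5.876 + 0.2128 + 0.025528 = 6.1953 m²·K/W
Q = A·ΔT/R = 133.3 × (22.9 − (-7.807)) / 6.1953 = 660.7 W

660.7 W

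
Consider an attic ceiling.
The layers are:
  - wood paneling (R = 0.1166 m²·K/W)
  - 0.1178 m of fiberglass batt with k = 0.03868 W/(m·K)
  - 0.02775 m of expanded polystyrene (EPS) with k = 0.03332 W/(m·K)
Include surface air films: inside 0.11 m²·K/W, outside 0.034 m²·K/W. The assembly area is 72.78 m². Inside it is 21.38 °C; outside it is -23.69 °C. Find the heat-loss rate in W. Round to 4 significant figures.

0.1178/0.03868 = 3.0455
0.02775/0.03332 = 0.83283
R_total = 0.11 + 0.1166 + 3.0455 + 0.83283 + 0.034 = 4.1389 m²·K/W
Q = A·ΔT/R = 72.78 × (21.38 − (-23.69)) / 4.1389 = 792.52 W

792.5 W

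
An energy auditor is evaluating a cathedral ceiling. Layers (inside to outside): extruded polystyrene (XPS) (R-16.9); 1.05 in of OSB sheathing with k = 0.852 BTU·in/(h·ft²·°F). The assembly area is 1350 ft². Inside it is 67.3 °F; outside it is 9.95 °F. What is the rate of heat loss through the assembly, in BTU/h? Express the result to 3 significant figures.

4270 BTU/h

1.05/0.852 = 1.232
R_total = 16.9 + 1.232 = 18.13 ft²·°F·h/BTU
Q = A·ΔT/R = 1350 × (67.3 − 9.95) / 18.13 = 4270 BTU/h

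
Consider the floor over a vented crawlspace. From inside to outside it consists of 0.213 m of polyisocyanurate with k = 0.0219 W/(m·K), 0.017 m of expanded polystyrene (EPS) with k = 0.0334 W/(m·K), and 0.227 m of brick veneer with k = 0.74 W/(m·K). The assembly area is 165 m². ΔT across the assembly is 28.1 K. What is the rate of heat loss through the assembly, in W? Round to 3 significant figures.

440 W

0.213/0.0219 = 9.726
0.017/0.0334 = 0.509
0.227/0.74 = 0.3068
R_total = 9.726 + 0.509 + 0.3068 = 10.54 m²·K/W
Q = A·ΔT/R = 165 × 28.1 / 10.54 = 439.8 W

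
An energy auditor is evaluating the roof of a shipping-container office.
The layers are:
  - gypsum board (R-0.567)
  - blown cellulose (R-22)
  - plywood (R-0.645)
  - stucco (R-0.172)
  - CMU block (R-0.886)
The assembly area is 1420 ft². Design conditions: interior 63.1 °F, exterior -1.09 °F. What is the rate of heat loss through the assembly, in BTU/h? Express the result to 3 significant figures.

R_total = 0.567 + 22 + 0.645 + 0.172 + 0.886 = 24.27 ft²·°F·h/BTU
Q = A·ΔT/R = 1420 × (63.1 − (-1.09)) / 24.27 = 3756 BTU/h

3760 BTU/h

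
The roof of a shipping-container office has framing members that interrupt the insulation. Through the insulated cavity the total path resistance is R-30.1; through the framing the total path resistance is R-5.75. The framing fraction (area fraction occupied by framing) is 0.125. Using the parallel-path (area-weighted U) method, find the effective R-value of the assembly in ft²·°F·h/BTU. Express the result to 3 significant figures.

U_eff = 0.875/30.1 + 0.125/5.75 = 0.02907 + 0.02174 = 0.05081
R_eff = 1/U_eff = 19.68 ft²·°F·h/BTU

19.7 ft²·°F·h/BTU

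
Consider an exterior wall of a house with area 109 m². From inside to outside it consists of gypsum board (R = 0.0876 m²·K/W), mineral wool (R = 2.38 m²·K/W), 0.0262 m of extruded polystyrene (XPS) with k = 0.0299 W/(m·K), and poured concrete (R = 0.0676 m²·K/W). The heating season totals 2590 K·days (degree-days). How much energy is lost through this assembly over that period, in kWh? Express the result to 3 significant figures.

0.0262/0.0299 = 0.8763
R_total = 0.0876 + 2.38 + 0.8763 + 0.0676 = 3.411 m²·K/W
E = A × HDD × 24 / R / 1000 = 109 × 2590 × 24 / 3.411 / 1000 = 1986 kWh

1990 kWh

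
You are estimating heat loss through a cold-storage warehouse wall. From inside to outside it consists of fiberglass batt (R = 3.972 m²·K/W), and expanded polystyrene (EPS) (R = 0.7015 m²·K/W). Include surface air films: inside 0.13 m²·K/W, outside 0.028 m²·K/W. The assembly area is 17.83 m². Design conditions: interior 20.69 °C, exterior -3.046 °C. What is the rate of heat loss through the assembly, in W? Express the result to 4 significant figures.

R_total = 0.13 + 3.972 + 0.7015 + 0.028 = 4.8315 m²·K/W
Q = A·ΔT/R = 17.83 × (20.69 − (-3.046)) / 4.8315 = 87.595 W

87.59 W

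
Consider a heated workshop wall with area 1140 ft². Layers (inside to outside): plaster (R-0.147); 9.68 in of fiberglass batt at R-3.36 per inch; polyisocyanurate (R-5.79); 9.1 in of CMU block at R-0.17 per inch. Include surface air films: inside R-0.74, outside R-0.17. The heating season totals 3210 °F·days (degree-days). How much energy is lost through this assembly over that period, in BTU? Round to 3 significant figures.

9.68 × 3.36 = 32.52
9.1 × 0.17 = 1.547
R_total = 0.74 + 0.147 + 32.52 + 5.79 + 1.547 + 0.17 = 40.92 ft²·°F·h/BTU
E = A × HDD × 24 / R = 1140 × 3210 × 24 / 40.92 = 2146000 BTU

2150000 BTU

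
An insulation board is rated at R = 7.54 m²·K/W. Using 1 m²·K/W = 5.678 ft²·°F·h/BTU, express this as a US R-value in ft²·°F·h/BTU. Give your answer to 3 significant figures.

42.8 ft²·°F·h/BTU

R_US = 7.54 × 5.678 = 42.81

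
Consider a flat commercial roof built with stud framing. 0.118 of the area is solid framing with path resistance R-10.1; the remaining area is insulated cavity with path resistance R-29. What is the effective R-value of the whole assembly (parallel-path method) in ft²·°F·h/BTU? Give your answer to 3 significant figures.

23.8 ft²·°F·h/BTU

U_eff = 0.882/29 + 0.118/10.1 = 0.03041 + 0.01168 = 0.0421
R_eff = 1/U_eff = 23.75 ft²·°F·h/BTU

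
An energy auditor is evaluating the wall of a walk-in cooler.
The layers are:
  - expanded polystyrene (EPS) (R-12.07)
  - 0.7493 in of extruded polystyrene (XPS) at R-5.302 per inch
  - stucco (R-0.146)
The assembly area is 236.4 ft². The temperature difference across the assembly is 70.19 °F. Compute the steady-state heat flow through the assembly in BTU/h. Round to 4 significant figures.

0.7493 × 5.302 = 3.9728
R_total = 12.07 + 3.9728 + 0.146 = 16.189 ft²·°F·h/BTU
Q = A·ΔT/R = 236.4 × 70.19 / 16.189 = 1025 BTU/h

1025 BTU/h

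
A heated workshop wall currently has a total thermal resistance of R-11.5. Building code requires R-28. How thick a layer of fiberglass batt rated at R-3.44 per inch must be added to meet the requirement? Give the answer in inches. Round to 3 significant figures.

4.80 in

ΔR = 28 − 11.5 = 16.5 ft²·°F·h/BTU
L = ΔR / (R/in) = 16.5/3.44 = 4.797 in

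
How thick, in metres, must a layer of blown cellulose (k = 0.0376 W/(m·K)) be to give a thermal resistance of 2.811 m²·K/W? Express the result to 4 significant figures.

0.1057 m

L = R·k = 2.811 × 0.0376 = 0.10569 m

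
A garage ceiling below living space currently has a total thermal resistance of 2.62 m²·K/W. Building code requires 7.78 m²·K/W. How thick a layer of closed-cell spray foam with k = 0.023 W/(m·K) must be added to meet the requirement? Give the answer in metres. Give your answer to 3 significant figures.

ΔR = 7.78 − 2.62 = 5.16 m²·K/W
L = ΔR × k = 5.16 × 0.023 = 0.1187 m

0.119 m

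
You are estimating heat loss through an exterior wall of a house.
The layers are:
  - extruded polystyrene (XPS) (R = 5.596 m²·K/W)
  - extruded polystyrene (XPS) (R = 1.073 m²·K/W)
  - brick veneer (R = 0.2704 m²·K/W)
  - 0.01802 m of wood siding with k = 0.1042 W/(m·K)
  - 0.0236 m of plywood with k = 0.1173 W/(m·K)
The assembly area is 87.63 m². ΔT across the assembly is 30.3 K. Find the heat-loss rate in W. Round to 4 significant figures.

0.01802/0.1042 = 0.17294
0.0236/0.1173 = 0.20119
R_total = 5.596 + 1.073 + 0.2704 + 0.17294 + 0.20119 = 7.3135 m²·K/W
Q = A·ΔT/R = 87.63 × 30.3 / 7.3135 = 363.05 W

363.1 W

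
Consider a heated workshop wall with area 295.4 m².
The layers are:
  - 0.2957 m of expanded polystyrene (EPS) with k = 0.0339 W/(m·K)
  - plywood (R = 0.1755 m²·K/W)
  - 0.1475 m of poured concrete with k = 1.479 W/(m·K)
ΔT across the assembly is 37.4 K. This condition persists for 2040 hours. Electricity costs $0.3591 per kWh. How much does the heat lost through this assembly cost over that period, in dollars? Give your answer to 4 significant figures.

899.5 dollars

0.2957/0.0339 = 8.7227
0.1475/1.479 = 0.09973
R_total = 8.7227 + 0.1755 + 0.09973 = 8.9979 m²·K/W
Q = 295.4 × 37.4 / 8.9979 = 1227.8 W
E = 1227.8 W × 2040 h / 1000 = 2504.8 kWh
Cost = 2504.8 × 0.3591 = $899.47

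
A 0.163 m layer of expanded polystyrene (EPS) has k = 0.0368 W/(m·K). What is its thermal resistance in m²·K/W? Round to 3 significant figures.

R = L/k = 0.163/0.0368 = 4.429 m²·K/W

4.43 m²·K/W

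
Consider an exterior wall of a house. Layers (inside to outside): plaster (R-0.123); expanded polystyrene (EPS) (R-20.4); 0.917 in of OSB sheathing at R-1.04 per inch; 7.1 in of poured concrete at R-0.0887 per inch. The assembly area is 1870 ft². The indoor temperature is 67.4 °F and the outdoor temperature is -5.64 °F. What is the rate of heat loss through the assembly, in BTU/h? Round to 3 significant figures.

0.917 × 1.04 = 0.9537
7.1 × 0.0887 = 0.6298
R_total = 0.123 + 20.4 + 0.9537 + 0.6298 = 22.11 ft²·°F·h/BTU
Q = A·ΔT/R = 1870 × (67.4 − (-5.64)) / 22.11 = 6179 BTU/h

6180 BTU/h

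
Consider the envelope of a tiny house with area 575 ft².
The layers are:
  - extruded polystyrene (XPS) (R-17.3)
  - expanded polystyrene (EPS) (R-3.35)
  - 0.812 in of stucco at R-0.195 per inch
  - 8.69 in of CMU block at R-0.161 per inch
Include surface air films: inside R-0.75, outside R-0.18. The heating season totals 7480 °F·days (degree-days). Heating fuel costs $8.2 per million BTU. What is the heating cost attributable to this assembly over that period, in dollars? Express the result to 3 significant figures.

36.6 dollars

0.812 × 0.195 = 0.1583
8.69 × 0.161 = 1.399
R_total = 0.75 + 17.3 + 3.35 + 0.1583 + 1.399 + 0.18 = 23.14 ft²·°F·h/BTU
E = A × HDD × 24 / R = 575 × 7480 × 24 / 23.14 = 4461000 BTU
Cost = 4461000/10⁶ × 8.2 = $36.58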